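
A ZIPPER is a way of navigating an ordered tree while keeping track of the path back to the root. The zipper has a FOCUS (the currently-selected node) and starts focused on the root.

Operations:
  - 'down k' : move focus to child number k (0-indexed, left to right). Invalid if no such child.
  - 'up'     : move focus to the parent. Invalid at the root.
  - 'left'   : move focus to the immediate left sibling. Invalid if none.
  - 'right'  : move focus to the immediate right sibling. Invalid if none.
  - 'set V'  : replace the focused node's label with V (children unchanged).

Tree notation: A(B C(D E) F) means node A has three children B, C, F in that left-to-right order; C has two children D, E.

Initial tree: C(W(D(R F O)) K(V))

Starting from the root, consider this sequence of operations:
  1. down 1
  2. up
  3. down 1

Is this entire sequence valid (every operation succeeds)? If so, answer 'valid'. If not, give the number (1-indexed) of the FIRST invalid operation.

Step 1 (down 1): focus=K path=1 depth=1 children=['V'] left=['W'] right=[] parent=C
Step 2 (up): focus=C path=root depth=0 children=['W', 'K'] (at root)
Step 3 (down 1): focus=K path=1 depth=1 children=['V'] left=['W'] right=[] parent=C

Answer: valid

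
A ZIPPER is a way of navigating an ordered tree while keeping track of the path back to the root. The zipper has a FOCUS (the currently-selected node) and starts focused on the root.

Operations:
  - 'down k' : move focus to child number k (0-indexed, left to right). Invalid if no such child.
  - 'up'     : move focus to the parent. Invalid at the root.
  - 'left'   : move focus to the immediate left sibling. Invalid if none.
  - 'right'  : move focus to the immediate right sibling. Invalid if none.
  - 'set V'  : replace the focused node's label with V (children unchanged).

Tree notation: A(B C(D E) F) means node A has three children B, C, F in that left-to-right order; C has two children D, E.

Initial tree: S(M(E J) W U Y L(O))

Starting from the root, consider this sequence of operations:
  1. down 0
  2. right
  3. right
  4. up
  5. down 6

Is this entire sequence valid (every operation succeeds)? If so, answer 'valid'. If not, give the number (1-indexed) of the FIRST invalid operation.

Step 1 (down 0): focus=M path=0 depth=1 children=['E', 'J'] left=[] right=['W', 'U', 'Y', 'L'] parent=S
Step 2 (right): focus=W path=1 depth=1 children=[] left=['M'] right=['U', 'Y', 'L'] parent=S
Step 3 (right): focus=U path=2 depth=1 children=[] left=['M', 'W'] right=['Y', 'L'] parent=S
Step 4 (up): focus=S path=root depth=0 children=['M', 'W', 'U', 'Y', 'L'] (at root)
Step 5 (down 6): INVALID

Answer: 5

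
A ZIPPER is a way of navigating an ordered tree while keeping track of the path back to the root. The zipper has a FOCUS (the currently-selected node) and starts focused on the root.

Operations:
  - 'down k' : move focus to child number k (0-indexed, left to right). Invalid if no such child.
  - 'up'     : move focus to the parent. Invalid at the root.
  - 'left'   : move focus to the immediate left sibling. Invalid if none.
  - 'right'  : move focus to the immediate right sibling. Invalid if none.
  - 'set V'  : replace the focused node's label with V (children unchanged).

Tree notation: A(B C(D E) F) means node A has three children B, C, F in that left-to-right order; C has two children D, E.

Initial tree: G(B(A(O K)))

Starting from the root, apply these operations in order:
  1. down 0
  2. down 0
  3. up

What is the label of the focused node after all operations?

Step 1 (down 0): focus=B path=0 depth=1 children=['A'] left=[] right=[] parent=G
Step 2 (down 0): focus=A path=0/0 depth=2 children=['O', 'K'] left=[] right=[] parent=B
Step 3 (up): focus=B path=0 depth=1 children=['A'] left=[] right=[] parent=G

Answer: B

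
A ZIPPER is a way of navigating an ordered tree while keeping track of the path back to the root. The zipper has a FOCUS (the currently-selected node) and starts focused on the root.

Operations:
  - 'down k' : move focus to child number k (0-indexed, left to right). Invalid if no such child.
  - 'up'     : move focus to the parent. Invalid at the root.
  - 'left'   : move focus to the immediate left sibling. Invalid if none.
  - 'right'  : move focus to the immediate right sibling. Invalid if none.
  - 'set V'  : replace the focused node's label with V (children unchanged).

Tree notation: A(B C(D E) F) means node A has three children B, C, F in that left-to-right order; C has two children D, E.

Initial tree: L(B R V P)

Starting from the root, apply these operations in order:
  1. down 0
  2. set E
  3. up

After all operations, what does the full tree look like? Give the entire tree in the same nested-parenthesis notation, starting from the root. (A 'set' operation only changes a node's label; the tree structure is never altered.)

Answer: L(E R V P)

Derivation:
Step 1 (down 0): focus=B path=0 depth=1 children=[] left=[] right=['R', 'V', 'P'] parent=L
Step 2 (set E): focus=E path=0 depth=1 children=[] left=[] right=['R', 'V', 'P'] parent=L
Step 3 (up): focus=L path=root depth=0 children=['E', 'R', 'V', 'P'] (at root)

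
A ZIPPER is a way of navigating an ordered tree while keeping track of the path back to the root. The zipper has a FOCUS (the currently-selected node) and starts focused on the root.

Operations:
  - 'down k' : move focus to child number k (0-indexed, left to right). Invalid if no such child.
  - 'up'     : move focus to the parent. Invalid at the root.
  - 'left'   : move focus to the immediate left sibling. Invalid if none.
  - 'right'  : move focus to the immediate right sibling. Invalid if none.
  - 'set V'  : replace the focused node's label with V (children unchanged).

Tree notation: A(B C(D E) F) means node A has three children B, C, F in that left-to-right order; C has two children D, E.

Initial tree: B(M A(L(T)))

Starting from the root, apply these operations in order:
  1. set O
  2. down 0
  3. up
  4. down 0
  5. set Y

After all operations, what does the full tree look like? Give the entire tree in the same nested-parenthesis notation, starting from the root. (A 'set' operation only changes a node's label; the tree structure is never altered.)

Answer: O(Y A(L(T)))

Derivation:
Step 1 (set O): focus=O path=root depth=0 children=['M', 'A'] (at root)
Step 2 (down 0): focus=M path=0 depth=1 children=[] left=[] right=['A'] parent=O
Step 3 (up): focus=O path=root depth=0 children=['M', 'A'] (at root)
Step 4 (down 0): focus=M path=0 depth=1 children=[] left=[] right=['A'] parent=O
Step 5 (set Y): focus=Y path=0 depth=1 children=[] left=[] right=['A'] parent=O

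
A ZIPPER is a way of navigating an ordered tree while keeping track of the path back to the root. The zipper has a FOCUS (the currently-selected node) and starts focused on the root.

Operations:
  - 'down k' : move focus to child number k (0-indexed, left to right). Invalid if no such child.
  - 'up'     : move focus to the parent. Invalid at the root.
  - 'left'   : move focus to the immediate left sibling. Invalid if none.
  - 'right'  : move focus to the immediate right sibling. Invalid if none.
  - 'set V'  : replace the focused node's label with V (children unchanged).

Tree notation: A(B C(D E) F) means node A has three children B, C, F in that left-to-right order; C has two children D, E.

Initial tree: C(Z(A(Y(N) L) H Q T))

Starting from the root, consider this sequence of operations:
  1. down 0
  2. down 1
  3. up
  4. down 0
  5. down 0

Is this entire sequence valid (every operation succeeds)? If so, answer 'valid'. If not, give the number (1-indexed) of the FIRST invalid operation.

Answer: valid

Derivation:
Step 1 (down 0): focus=Z path=0 depth=1 children=['A', 'H', 'Q', 'T'] left=[] right=[] parent=C
Step 2 (down 1): focus=H path=0/1 depth=2 children=[] left=['A'] right=['Q', 'T'] parent=Z
Step 3 (up): focus=Z path=0 depth=1 children=['A', 'H', 'Q', 'T'] left=[] right=[] parent=C
Step 4 (down 0): focus=A path=0/0 depth=2 children=['Y', 'L'] left=[] right=['H', 'Q', 'T'] parent=Z
Step 5 (down 0): focus=Y path=0/0/0 depth=3 children=['N'] left=[] right=['L'] parent=A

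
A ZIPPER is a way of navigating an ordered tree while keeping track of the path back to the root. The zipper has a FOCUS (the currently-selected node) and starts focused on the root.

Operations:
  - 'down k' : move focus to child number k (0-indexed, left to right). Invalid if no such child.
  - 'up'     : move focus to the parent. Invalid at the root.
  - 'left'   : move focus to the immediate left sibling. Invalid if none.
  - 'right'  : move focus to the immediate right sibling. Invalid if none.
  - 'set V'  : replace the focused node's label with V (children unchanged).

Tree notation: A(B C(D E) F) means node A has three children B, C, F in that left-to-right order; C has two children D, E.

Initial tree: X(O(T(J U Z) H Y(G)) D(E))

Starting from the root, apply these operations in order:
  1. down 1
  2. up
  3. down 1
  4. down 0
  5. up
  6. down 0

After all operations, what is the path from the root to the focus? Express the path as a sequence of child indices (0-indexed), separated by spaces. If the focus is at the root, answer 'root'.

Step 1 (down 1): focus=D path=1 depth=1 children=['E'] left=['O'] right=[] parent=X
Step 2 (up): focus=X path=root depth=0 children=['O', 'D'] (at root)
Step 3 (down 1): focus=D path=1 depth=1 children=['E'] left=['O'] right=[] parent=X
Step 4 (down 0): focus=E path=1/0 depth=2 children=[] left=[] right=[] parent=D
Step 5 (up): focus=D path=1 depth=1 children=['E'] left=['O'] right=[] parent=X
Step 6 (down 0): focus=E path=1/0 depth=2 children=[] left=[] right=[] parent=D

Answer: 1 0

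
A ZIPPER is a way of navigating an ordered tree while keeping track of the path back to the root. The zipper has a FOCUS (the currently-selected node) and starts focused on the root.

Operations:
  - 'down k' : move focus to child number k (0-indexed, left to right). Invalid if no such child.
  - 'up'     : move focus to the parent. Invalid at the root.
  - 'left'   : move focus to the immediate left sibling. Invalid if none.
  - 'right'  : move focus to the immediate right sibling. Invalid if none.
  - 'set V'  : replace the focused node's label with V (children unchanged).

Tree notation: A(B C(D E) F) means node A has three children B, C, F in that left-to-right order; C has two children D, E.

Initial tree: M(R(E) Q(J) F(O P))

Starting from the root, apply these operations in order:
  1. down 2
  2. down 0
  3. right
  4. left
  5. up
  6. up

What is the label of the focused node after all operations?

Step 1 (down 2): focus=F path=2 depth=1 children=['O', 'P'] left=['R', 'Q'] right=[] parent=M
Step 2 (down 0): focus=O path=2/0 depth=2 children=[] left=[] right=['P'] parent=F
Step 3 (right): focus=P path=2/1 depth=2 children=[] left=['O'] right=[] parent=F
Step 4 (left): focus=O path=2/0 depth=2 children=[] left=[] right=['P'] parent=F
Step 5 (up): focus=F path=2 depth=1 children=['O', 'P'] left=['R', 'Q'] right=[] parent=M
Step 6 (up): focus=M path=root depth=0 children=['R', 'Q', 'F'] (at root)

Answer: M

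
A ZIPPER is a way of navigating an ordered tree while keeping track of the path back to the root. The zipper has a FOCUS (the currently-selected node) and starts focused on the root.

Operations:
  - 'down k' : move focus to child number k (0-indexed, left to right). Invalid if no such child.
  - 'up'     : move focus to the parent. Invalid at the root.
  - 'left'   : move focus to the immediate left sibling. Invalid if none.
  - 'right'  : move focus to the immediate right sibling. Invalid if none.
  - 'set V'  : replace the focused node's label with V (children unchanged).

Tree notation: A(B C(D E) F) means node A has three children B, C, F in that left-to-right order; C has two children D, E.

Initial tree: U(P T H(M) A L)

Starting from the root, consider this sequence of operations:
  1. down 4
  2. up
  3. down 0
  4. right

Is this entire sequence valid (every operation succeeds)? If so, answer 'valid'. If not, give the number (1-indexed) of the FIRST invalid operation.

Step 1 (down 4): focus=L path=4 depth=1 children=[] left=['P', 'T', 'H', 'A'] right=[] parent=U
Step 2 (up): focus=U path=root depth=0 children=['P', 'T', 'H', 'A', 'L'] (at root)
Step 3 (down 0): focus=P path=0 depth=1 children=[] left=[] right=['T', 'H', 'A', 'L'] parent=U
Step 4 (right): focus=T path=1 depth=1 children=[] left=['P'] right=['H', 'A', 'L'] parent=U

Answer: valid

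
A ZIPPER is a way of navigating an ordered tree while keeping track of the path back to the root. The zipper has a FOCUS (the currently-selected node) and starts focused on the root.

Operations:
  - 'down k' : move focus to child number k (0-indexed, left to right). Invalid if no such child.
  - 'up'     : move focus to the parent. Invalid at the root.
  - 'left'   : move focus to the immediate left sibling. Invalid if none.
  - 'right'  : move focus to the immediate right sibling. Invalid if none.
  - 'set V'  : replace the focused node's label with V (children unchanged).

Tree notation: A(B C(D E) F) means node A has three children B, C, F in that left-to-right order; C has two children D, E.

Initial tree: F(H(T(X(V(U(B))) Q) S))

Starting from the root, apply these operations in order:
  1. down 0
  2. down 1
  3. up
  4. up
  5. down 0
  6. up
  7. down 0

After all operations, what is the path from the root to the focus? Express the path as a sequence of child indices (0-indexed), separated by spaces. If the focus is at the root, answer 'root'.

Step 1 (down 0): focus=H path=0 depth=1 children=['T', 'S'] left=[] right=[] parent=F
Step 2 (down 1): focus=S path=0/1 depth=2 children=[] left=['T'] right=[] parent=H
Step 3 (up): focus=H path=0 depth=1 children=['T', 'S'] left=[] right=[] parent=F
Step 4 (up): focus=F path=root depth=0 children=['H'] (at root)
Step 5 (down 0): focus=H path=0 depth=1 children=['T', 'S'] left=[] right=[] parent=F
Step 6 (up): focus=F path=root depth=0 children=['H'] (at root)
Step 7 (down 0): focus=H path=0 depth=1 children=['T', 'S'] left=[] right=[] parent=F

Answer: 0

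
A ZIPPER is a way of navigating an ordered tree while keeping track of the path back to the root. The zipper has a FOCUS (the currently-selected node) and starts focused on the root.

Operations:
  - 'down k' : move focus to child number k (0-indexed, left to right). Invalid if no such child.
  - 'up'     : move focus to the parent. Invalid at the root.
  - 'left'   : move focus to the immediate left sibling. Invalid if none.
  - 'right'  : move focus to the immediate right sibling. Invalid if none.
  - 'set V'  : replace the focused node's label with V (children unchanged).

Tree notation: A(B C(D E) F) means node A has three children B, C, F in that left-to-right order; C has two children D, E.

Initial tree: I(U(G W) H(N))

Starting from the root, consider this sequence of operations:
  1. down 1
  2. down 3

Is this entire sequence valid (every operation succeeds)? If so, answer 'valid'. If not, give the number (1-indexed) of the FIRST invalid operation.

Answer: 2

Derivation:
Step 1 (down 1): focus=H path=1 depth=1 children=['N'] left=['U'] right=[] parent=I
Step 2 (down 3): INVALID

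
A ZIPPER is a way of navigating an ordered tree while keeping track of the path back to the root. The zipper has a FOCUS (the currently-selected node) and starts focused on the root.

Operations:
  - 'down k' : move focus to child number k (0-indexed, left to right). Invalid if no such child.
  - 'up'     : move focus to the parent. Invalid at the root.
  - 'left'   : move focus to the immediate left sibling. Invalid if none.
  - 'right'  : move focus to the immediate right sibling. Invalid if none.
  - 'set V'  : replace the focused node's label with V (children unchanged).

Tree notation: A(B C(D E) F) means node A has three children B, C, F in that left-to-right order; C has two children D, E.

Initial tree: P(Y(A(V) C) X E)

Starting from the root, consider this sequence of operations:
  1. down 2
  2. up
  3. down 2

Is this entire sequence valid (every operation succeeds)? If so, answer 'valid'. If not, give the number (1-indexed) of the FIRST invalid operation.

Step 1 (down 2): focus=E path=2 depth=1 children=[] left=['Y', 'X'] right=[] parent=P
Step 2 (up): focus=P path=root depth=0 children=['Y', 'X', 'E'] (at root)
Step 3 (down 2): focus=E path=2 depth=1 children=[] left=['Y', 'X'] right=[] parent=P

Answer: valid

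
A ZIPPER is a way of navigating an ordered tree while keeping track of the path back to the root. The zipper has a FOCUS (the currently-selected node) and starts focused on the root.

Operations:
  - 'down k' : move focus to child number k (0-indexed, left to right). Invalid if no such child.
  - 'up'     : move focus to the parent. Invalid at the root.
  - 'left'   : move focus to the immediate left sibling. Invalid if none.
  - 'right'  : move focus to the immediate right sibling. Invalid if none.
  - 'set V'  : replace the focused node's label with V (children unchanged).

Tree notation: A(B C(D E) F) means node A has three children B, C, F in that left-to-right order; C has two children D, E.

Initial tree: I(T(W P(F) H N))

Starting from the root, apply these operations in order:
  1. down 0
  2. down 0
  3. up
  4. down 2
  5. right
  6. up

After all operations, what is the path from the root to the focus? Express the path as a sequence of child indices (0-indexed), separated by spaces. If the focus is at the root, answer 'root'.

Step 1 (down 0): focus=T path=0 depth=1 children=['W', 'P', 'H', 'N'] left=[] right=[] parent=I
Step 2 (down 0): focus=W path=0/0 depth=2 children=[] left=[] right=['P', 'H', 'N'] parent=T
Step 3 (up): focus=T path=0 depth=1 children=['W', 'P', 'H', 'N'] left=[] right=[] parent=I
Step 4 (down 2): focus=H path=0/2 depth=2 children=[] left=['W', 'P'] right=['N'] parent=T
Step 5 (right): focus=N path=0/3 depth=2 children=[] left=['W', 'P', 'H'] right=[] parent=T
Step 6 (up): focus=T path=0 depth=1 children=['W', 'P', 'H', 'N'] left=[] right=[] parent=I

Answer: 0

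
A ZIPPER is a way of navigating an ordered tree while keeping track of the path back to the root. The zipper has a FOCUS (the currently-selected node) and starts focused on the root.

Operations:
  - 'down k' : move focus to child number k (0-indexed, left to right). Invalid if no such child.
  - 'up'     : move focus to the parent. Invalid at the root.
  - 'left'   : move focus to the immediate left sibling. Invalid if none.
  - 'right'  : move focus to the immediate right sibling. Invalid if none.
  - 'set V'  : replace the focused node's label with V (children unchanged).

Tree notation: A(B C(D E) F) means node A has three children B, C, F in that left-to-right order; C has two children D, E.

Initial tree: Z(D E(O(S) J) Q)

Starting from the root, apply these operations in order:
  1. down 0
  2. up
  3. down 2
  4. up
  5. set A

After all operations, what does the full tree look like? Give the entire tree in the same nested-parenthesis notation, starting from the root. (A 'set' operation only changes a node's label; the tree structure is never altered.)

Answer: A(D E(O(S) J) Q)

Derivation:
Step 1 (down 0): focus=D path=0 depth=1 children=[] left=[] right=['E', 'Q'] parent=Z
Step 2 (up): focus=Z path=root depth=0 children=['D', 'E', 'Q'] (at root)
Step 3 (down 2): focus=Q path=2 depth=1 children=[] left=['D', 'E'] right=[] parent=Z
Step 4 (up): focus=Z path=root depth=0 children=['D', 'E', 'Q'] (at root)
Step 5 (set A): focus=A path=root depth=0 children=['D', 'E', 'Q'] (at root)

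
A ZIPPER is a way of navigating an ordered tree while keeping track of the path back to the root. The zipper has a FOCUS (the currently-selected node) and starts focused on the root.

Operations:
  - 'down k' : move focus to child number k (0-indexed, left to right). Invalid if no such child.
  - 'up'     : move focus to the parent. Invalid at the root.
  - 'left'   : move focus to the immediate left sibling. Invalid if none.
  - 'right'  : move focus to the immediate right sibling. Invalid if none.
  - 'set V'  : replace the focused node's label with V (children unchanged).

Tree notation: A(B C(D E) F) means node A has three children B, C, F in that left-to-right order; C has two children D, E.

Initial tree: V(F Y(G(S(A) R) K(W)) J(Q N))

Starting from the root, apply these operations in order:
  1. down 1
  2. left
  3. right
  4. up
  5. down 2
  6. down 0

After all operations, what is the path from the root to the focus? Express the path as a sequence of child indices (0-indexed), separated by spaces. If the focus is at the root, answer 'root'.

Answer: 2 0

Derivation:
Step 1 (down 1): focus=Y path=1 depth=1 children=['G', 'K'] left=['F'] right=['J'] parent=V
Step 2 (left): focus=F path=0 depth=1 children=[] left=[] right=['Y', 'J'] parent=V
Step 3 (right): focus=Y path=1 depth=1 children=['G', 'K'] left=['F'] right=['J'] parent=V
Step 4 (up): focus=V path=root depth=0 children=['F', 'Y', 'J'] (at root)
Step 5 (down 2): focus=J path=2 depth=1 children=['Q', 'N'] left=['F', 'Y'] right=[] parent=V
Step 6 (down 0): focus=Q path=2/0 depth=2 children=[] left=[] right=['N'] parent=J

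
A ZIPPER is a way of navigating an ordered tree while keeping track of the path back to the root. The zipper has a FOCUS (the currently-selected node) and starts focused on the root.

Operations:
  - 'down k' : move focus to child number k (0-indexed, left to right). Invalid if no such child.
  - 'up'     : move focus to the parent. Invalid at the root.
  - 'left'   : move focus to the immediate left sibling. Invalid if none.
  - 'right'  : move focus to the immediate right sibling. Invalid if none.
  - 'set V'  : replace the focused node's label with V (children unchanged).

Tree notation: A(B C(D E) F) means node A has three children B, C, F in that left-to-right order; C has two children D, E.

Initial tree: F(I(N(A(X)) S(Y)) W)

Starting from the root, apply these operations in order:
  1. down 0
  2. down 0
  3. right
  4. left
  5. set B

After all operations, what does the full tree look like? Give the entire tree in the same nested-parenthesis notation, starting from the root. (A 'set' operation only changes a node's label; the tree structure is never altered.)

Answer: F(I(B(A(X)) S(Y)) W)

Derivation:
Step 1 (down 0): focus=I path=0 depth=1 children=['N', 'S'] left=[] right=['W'] parent=F
Step 2 (down 0): focus=N path=0/0 depth=2 children=['A'] left=[] right=['S'] parent=I
Step 3 (right): focus=S path=0/1 depth=2 children=['Y'] left=['N'] right=[] parent=I
Step 4 (left): focus=N path=0/0 depth=2 children=['A'] left=[] right=['S'] parent=I
Step 5 (set B): focus=B path=0/0 depth=2 children=['A'] left=[] right=['S'] parent=I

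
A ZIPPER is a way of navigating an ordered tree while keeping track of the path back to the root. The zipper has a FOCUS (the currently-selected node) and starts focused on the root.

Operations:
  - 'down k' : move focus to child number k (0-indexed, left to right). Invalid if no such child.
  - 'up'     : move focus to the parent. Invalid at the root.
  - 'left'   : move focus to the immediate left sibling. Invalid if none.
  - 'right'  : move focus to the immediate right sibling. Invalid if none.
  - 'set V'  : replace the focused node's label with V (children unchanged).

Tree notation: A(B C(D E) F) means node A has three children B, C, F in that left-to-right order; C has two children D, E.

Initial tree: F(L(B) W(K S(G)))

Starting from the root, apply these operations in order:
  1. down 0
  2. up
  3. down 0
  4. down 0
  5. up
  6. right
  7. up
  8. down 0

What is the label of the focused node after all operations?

Step 1 (down 0): focus=L path=0 depth=1 children=['B'] left=[] right=['W'] parent=F
Step 2 (up): focus=F path=root depth=0 children=['L', 'W'] (at root)
Step 3 (down 0): focus=L path=0 depth=1 children=['B'] left=[] right=['W'] parent=F
Step 4 (down 0): focus=B path=0/0 depth=2 children=[] left=[] right=[] parent=L
Step 5 (up): focus=L path=0 depth=1 children=['B'] left=[] right=['W'] parent=F
Step 6 (right): focus=W path=1 depth=1 children=['K', 'S'] left=['L'] right=[] parent=F
Step 7 (up): focus=F path=root depth=0 children=['L', 'W'] (at root)
Step 8 (down 0): focus=L path=0 depth=1 children=['B'] left=[] right=['W'] parent=F

Answer: L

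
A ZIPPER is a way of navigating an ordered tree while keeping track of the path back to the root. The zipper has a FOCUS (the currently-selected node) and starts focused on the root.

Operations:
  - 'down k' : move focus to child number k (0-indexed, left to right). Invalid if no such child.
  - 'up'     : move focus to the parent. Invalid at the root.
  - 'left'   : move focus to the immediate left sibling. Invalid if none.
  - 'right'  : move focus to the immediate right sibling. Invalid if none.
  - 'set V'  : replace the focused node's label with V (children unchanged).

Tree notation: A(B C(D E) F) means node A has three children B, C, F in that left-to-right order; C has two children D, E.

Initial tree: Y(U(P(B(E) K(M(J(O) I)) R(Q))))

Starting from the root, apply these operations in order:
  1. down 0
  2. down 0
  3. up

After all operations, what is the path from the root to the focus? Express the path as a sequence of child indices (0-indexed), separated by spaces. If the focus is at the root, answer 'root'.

Step 1 (down 0): focus=U path=0 depth=1 children=['P'] left=[] right=[] parent=Y
Step 2 (down 0): focus=P path=0/0 depth=2 children=['B', 'K', 'R'] left=[] right=[] parent=U
Step 3 (up): focus=U path=0 depth=1 children=['P'] left=[] right=[] parent=Y

Answer: 0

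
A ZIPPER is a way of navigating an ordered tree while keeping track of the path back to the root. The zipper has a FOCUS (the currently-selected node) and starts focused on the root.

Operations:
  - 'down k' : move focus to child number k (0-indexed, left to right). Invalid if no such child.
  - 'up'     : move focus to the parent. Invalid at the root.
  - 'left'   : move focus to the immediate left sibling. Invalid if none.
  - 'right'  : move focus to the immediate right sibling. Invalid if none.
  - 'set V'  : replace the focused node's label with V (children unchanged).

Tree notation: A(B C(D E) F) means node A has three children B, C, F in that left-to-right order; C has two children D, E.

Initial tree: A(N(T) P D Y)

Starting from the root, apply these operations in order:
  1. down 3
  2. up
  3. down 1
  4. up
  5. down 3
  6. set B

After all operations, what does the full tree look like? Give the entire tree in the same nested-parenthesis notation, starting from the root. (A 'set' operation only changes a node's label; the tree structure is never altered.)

Step 1 (down 3): focus=Y path=3 depth=1 children=[] left=['N', 'P', 'D'] right=[] parent=A
Step 2 (up): focus=A path=root depth=0 children=['N', 'P', 'D', 'Y'] (at root)
Step 3 (down 1): focus=P path=1 depth=1 children=[] left=['N'] right=['D', 'Y'] parent=A
Step 4 (up): focus=A path=root depth=0 children=['N', 'P', 'D', 'Y'] (at root)
Step 5 (down 3): focus=Y path=3 depth=1 children=[] left=['N', 'P', 'D'] right=[] parent=A
Step 6 (set B): focus=B path=3 depth=1 children=[] left=['N', 'P', 'D'] right=[] parent=A

Answer: A(N(T) P D B)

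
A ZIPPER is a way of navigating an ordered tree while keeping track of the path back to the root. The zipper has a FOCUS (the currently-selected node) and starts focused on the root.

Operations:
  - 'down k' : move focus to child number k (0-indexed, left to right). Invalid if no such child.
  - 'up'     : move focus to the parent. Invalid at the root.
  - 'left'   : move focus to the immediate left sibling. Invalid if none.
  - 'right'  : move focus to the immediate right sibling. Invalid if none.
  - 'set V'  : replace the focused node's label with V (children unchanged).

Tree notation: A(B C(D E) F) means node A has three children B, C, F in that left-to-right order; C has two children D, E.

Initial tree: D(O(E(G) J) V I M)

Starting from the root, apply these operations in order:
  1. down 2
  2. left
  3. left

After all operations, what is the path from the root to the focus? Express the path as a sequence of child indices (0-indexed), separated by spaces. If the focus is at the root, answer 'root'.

Step 1 (down 2): focus=I path=2 depth=1 children=[] left=['O', 'V'] right=['M'] parent=D
Step 2 (left): focus=V path=1 depth=1 children=[] left=['O'] right=['I', 'M'] parent=D
Step 3 (left): focus=O path=0 depth=1 children=['E', 'J'] left=[] right=['V', 'I', 'M'] parent=D

Answer: 0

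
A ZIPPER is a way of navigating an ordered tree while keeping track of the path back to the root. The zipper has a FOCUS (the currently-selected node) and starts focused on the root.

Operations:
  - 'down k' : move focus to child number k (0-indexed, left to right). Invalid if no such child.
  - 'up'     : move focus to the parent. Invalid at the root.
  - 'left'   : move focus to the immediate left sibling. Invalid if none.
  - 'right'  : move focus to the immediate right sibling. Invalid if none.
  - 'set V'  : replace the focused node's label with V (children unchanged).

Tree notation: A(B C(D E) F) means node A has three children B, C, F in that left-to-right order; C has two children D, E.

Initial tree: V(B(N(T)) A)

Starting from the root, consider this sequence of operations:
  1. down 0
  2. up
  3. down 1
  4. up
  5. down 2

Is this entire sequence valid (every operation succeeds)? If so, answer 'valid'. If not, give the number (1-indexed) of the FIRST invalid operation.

Answer: 5

Derivation:
Step 1 (down 0): focus=B path=0 depth=1 children=['N'] left=[] right=['A'] parent=V
Step 2 (up): focus=V path=root depth=0 children=['B', 'A'] (at root)
Step 3 (down 1): focus=A path=1 depth=1 children=[] left=['B'] right=[] parent=V
Step 4 (up): focus=V path=root depth=0 children=['B', 'A'] (at root)
Step 5 (down 2): INVALID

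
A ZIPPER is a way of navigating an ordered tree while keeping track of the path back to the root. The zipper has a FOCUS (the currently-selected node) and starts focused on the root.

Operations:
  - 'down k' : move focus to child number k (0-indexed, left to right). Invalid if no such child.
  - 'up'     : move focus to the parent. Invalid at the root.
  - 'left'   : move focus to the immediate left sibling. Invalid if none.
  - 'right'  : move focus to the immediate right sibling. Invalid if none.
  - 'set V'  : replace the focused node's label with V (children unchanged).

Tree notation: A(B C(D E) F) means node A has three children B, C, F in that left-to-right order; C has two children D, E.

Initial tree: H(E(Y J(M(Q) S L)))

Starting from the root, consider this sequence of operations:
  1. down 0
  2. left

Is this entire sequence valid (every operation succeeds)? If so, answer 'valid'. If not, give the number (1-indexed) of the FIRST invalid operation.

Answer: 2

Derivation:
Step 1 (down 0): focus=E path=0 depth=1 children=['Y', 'J'] left=[] right=[] parent=H
Step 2 (left): INVALID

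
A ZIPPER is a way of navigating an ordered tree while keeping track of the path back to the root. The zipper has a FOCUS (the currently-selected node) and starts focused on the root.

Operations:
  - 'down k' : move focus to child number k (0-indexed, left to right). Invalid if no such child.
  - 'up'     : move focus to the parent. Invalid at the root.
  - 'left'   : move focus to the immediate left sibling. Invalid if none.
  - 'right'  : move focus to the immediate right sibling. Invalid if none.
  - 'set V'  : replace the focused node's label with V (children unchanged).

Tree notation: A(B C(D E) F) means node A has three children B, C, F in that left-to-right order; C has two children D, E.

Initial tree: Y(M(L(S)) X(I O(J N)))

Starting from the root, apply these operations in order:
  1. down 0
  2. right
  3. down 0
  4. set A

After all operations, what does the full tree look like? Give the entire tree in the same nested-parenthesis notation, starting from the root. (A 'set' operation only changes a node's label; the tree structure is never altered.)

Answer: Y(M(L(S)) X(A O(J N)))

Derivation:
Step 1 (down 0): focus=M path=0 depth=1 children=['L'] left=[] right=['X'] parent=Y
Step 2 (right): focus=X path=1 depth=1 children=['I', 'O'] left=['M'] right=[] parent=Y
Step 3 (down 0): focus=I path=1/0 depth=2 children=[] left=[] right=['O'] parent=X
Step 4 (set A): focus=A path=1/0 depth=2 children=[] left=[] right=['O'] parent=X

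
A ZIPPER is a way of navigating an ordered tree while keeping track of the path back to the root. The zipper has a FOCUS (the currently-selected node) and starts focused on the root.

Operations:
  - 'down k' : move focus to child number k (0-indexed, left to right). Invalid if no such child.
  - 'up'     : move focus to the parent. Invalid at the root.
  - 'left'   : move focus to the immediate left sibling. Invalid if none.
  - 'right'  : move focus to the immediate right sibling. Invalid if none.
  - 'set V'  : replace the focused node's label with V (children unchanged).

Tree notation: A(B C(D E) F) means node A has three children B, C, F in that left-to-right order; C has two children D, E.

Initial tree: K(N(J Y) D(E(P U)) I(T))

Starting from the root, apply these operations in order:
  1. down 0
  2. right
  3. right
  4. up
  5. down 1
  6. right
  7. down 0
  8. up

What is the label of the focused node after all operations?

Step 1 (down 0): focus=N path=0 depth=1 children=['J', 'Y'] left=[] right=['D', 'I'] parent=K
Step 2 (right): focus=D path=1 depth=1 children=['E'] left=['N'] right=['I'] parent=K
Step 3 (right): focus=I path=2 depth=1 children=['T'] left=['N', 'D'] right=[] parent=K
Step 4 (up): focus=K path=root depth=0 children=['N', 'D', 'I'] (at root)
Step 5 (down 1): focus=D path=1 depth=1 children=['E'] left=['N'] right=['I'] parent=K
Step 6 (right): focus=I path=2 depth=1 children=['T'] left=['N', 'D'] right=[] parent=K
Step 7 (down 0): focus=T path=2/0 depth=2 children=[] left=[] right=[] parent=I
Step 8 (up): focus=I path=2 depth=1 children=['T'] left=['N', 'D'] right=[] parent=K

Answer: I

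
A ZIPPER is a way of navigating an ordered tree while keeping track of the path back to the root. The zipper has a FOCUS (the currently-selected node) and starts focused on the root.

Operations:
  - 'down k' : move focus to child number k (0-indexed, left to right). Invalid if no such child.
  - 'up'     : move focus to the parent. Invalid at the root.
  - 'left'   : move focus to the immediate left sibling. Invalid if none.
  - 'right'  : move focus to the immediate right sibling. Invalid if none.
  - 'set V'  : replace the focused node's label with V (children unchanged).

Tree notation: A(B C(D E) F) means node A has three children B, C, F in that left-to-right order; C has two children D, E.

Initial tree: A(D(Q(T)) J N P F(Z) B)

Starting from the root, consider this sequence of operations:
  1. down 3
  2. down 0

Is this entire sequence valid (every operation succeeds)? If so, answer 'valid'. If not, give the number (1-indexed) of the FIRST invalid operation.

Step 1 (down 3): focus=P path=3 depth=1 children=[] left=['D', 'J', 'N'] right=['F', 'B'] parent=A
Step 2 (down 0): INVALID

Answer: 2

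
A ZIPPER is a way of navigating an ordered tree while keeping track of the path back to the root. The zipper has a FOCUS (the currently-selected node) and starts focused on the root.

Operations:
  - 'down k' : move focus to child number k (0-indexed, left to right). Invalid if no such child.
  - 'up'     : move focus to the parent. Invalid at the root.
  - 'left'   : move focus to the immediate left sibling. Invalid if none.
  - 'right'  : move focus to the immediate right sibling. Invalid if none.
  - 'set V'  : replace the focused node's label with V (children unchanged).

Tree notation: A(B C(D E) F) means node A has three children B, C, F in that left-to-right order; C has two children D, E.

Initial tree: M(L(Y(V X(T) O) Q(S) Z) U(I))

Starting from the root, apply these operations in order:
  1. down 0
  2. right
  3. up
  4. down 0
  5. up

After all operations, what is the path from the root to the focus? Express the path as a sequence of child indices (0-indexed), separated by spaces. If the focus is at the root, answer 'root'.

Answer: root

Derivation:
Step 1 (down 0): focus=L path=0 depth=1 children=['Y', 'Q', 'Z'] left=[] right=['U'] parent=M
Step 2 (right): focus=U path=1 depth=1 children=['I'] left=['L'] right=[] parent=M
Step 3 (up): focus=M path=root depth=0 children=['L', 'U'] (at root)
Step 4 (down 0): focus=L path=0 depth=1 children=['Y', 'Q', 'Z'] left=[] right=['U'] parent=M
Step 5 (up): focus=M path=root depth=0 children=['L', 'U'] (at root)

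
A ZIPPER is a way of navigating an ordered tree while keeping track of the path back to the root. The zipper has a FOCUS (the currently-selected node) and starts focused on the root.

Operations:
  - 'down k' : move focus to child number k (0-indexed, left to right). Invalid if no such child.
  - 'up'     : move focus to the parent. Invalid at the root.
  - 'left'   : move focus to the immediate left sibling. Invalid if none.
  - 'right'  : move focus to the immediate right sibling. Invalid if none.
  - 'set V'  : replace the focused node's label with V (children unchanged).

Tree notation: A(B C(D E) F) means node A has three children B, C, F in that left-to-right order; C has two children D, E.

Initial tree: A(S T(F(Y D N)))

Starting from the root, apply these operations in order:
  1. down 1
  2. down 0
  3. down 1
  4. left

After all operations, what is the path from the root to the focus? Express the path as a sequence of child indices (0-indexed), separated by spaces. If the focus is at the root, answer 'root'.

Step 1 (down 1): focus=T path=1 depth=1 children=['F'] left=['S'] right=[] parent=A
Step 2 (down 0): focus=F path=1/0 depth=2 children=['Y', 'D', 'N'] left=[] right=[] parent=T
Step 3 (down 1): focus=D path=1/0/1 depth=3 children=[] left=['Y'] right=['N'] parent=F
Step 4 (left): focus=Y path=1/0/0 depth=3 children=[] left=[] right=['D', 'N'] parent=F

Answer: 1 0 0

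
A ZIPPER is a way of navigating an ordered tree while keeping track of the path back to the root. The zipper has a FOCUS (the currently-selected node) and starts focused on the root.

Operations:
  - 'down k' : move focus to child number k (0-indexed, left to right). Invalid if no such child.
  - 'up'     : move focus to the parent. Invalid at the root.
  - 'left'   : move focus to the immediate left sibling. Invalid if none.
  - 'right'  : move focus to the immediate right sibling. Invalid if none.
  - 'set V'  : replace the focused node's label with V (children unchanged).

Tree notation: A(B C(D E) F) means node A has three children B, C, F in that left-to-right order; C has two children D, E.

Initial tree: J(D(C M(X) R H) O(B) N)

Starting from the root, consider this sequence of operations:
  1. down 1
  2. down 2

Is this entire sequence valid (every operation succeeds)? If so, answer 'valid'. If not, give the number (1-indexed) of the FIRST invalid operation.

Answer: 2

Derivation:
Step 1 (down 1): focus=O path=1 depth=1 children=['B'] left=['D'] right=['N'] parent=J
Step 2 (down 2): INVALID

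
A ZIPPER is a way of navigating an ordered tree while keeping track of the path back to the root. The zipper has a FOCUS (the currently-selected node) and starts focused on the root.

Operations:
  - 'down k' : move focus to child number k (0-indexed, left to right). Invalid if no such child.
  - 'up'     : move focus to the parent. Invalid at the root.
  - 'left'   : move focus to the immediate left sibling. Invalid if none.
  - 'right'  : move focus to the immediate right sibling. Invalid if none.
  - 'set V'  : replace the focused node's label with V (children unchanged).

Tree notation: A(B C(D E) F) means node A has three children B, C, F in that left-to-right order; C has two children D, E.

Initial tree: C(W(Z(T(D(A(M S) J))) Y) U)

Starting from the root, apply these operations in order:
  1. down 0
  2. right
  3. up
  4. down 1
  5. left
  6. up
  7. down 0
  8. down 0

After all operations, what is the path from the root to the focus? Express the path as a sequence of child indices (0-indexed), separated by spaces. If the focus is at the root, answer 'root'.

Answer: 0 0

Derivation:
Step 1 (down 0): focus=W path=0 depth=1 children=['Z', 'Y'] left=[] right=['U'] parent=C
Step 2 (right): focus=U path=1 depth=1 children=[] left=['W'] right=[] parent=C
Step 3 (up): focus=C path=root depth=0 children=['W', 'U'] (at root)
Step 4 (down 1): focus=U path=1 depth=1 children=[] left=['W'] right=[] parent=C
Step 5 (left): focus=W path=0 depth=1 children=['Z', 'Y'] left=[] right=['U'] parent=C
Step 6 (up): focus=C path=root depth=0 children=['W', 'U'] (at root)
Step 7 (down 0): focus=W path=0 depth=1 children=['Z', 'Y'] left=[] right=['U'] parent=C
Step 8 (down 0): focus=Z path=0/0 depth=2 children=['T'] left=[] right=['Y'] parent=W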